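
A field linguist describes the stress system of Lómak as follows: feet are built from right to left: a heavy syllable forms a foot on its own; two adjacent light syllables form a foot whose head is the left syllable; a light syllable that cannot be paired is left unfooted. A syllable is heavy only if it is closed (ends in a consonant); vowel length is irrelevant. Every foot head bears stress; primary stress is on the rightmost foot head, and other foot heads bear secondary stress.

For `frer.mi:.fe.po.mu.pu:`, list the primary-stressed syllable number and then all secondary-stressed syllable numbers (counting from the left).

Weights: 1 frer H, 2 mi: L, 3 fe L, 4 po L, 5 mu L, 6 pu: L.
Parse right to left (heavy = foot alone; LL = one foot; stranded L unfooted): (ˈfrer) mi: (ˈfe.po) (ˈmu.pu:).
Foot heads: 1, 3, 5.
Primary stress on the rightmost head = syllable 5.
Secondary stress on 1, 3: ˌfrer.mi:.ˌfe.po.ˈmu.pu:.

primary 5, secondary 1, 3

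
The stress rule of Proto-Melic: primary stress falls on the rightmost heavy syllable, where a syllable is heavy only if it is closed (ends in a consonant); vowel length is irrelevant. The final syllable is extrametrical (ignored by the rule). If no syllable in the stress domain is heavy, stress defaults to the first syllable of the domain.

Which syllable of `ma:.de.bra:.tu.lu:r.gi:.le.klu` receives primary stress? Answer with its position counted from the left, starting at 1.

5

The final syllable (8, klu) is extrametrical; the stress domain is syllables 1–7.
Weights: 1 ma: L, 2 de L, 3 bra: L, 4 tu L, 5 lu:r H, 6 gi: L, 7 le L.
Heavy syllables in the domain: 5. The rightmost is syllable 5 (lu:r).
Primary stress: syllable 5 → ma:.de.bra:.tu.ˈlu:r.gi:.le.klu.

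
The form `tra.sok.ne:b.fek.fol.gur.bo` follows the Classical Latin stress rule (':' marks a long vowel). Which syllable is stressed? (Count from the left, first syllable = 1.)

Classical Latin: stress the penult if heavy (long vowel or closed), else the antepenult.
Weights: 5 fol H, 6 gur H, 7 bo L.
The penult (syllable 6, gur) is heavy, so it takes stress.
Stress on syllable 6: tra.sok.ne:b.fek.fol.ˈgur.bo.

6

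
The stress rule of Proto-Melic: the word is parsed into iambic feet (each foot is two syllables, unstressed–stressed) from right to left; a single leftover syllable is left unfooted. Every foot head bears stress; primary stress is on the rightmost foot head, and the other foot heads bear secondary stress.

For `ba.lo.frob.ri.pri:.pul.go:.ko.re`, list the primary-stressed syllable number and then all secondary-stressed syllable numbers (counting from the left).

Parse right to left into iambic (σˈσ) feet: ba (lo.ˈfrob) (ri.ˈpri:) (pul.ˈgo:) (ko.ˈre). Syllable 1 is left unfooted.
Foot heads (stressed positions): 3, 5, 7, 9.
End Rule Rightmost: primary stress on the rightmost head = syllable 9.
Secondary stress on 3, 5, 7: ba.lo.ˌfrob.ri.ˌpri:.pul.ˌgo:.ko.ˈre.

primary 9, secondary 3, 5, 7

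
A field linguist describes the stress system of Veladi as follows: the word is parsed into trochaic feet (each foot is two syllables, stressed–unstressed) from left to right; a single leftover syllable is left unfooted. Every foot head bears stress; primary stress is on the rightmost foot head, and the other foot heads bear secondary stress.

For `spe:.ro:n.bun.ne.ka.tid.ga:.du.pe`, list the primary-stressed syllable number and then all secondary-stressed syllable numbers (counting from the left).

Parse left to right into trochaic (ˈσσ) feet: (ˈspe:.ro:n) (ˈbun.ne) (ˈka.tid) (ˈga:.du) pe. Syllable 9 is left unfooted.
Foot heads (stressed positions): 1, 3, 5, 7.
End Rule Rightmost: primary stress on the rightmost head = syllable 7.
Secondary stress on 1, 3, 5: ˌspe:.ro:n.ˌbun.ne.ˌka.tid.ˈga:.du.pe.

primary 7, secondary 1, 3, 5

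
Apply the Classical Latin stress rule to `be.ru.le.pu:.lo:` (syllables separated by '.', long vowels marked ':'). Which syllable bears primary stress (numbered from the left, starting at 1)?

Classical Latin: stress the penult if heavy (long vowel or closed), else the antepenult.
Weights: 3 le L, 4 pu: H, 5 lo: H.
The penult (syllable 4, pu:) is heavy, so it takes stress.
Stress on syllable 4: be.ru.le.ˈpu:.lo:.

4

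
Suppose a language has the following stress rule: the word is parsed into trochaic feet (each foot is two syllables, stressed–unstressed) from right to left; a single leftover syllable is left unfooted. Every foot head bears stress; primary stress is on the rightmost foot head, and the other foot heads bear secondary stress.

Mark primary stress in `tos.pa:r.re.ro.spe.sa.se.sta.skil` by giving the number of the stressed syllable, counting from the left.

Parse right to left into trochaic (ˈσσ) feet: tos (ˈpa:r.re) (ˈro.spe) (ˈsa.se) (ˈsta.skil). Syllable 1 is left unfooted.
Foot heads (stressed positions): 2, 4, 6, 8.
End Rule Rightmost: primary stress on the rightmost head = syllable 8.
Primary stress: syllable 8 → tos.pa:r.re.ro.spe.sa.se.ˈsta.skil.

8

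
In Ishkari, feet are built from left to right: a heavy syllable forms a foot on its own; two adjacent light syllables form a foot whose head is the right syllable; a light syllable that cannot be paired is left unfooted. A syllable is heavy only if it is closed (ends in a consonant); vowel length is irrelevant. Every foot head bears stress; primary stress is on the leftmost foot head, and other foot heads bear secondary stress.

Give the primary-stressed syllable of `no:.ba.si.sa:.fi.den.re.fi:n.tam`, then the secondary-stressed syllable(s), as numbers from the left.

Weights: 1 no: L, 2 ba L, 3 si L, 4 sa: L, 5 fi L, 6 den H, 7 re L, 8 fi:n H, 9 tam H.
Parse left to right (heavy = foot alone; LL = one foot; stranded L unfooted): (no:.ˈba) (si.ˈsa:) fi (ˈden) re (ˈfi:n) (ˈtam).
Foot heads: 2, 4, 6, 8, 9.
Primary stress on the leftmost head = syllable 2.
Secondary stress on 4, 6, 8, 9: no:.ˈba.si.ˌsa:.fi.ˌden.re.ˌfi:n.ˌtam.

primary 2, secondary 4, 6, 8, 9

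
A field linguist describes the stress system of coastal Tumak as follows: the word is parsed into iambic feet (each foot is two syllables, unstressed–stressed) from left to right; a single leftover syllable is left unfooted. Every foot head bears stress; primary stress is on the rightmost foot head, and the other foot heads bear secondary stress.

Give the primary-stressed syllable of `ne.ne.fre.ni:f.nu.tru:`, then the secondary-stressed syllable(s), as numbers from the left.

Parse left to right into iambic (σˈσ) feet: (ne.ˈne) (fre.ˈni:f) (nu.ˈtru:).
Foot heads (stressed positions): 2, 4, 6.
End Rule Rightmost: primary stress on the rightmost head = syllable 6.
Secondary stress on 2, 4: ne.ˌne.fre.ˌni:f.nu.ˈtru:.

primary 6, secondary 2, 4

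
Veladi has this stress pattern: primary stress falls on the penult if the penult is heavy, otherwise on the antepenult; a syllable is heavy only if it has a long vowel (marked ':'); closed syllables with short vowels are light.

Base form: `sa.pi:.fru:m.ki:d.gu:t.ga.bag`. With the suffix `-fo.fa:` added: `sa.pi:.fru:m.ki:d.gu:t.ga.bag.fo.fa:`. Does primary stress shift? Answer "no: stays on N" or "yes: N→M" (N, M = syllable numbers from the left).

yes: 5→7

Base `sa.pi:.fru:m.ki:d.gu:t.ga.bag` (7 syllables):
  Weights: 5 gu:t H, 6 ga L, 7 bag L.
  The penult (syllable 6, ga) is light, so stress falls on the antepenult (syllable 5, gu:t).
  → primary stress on syllable 5.
Suffixed `sa.pi:.fru:m.ki:d.gu:t.ga.bag.fo.fa:` (9 syllables):
  Weights: 7 bag L, 8 fo L, 9 fa: H.
  The penult (syllable 8, fo) is light, so stress falls on the antepenult (syllable 7, bag).
  → primary stress on syllable 7.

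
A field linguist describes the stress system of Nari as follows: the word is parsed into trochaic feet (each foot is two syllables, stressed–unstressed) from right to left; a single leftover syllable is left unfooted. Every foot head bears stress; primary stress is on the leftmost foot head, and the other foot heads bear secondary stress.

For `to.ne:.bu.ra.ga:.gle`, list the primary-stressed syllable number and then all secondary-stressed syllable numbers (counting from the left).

Parse right to left into trochaic (ˈσσ) feet: (ˈto.ne:) (ˈbu.ra) (ˈga:.gle).
Foot heads (stressed positions): 1, 3, 5.
End Rule Leftmost: primary stress on the leftmost head = syllable 1.
Secondary stress on 3, 5: ˈto.ne:.ˌbu.ra.ˌga:.gle.

primary 1, secondary 3, 5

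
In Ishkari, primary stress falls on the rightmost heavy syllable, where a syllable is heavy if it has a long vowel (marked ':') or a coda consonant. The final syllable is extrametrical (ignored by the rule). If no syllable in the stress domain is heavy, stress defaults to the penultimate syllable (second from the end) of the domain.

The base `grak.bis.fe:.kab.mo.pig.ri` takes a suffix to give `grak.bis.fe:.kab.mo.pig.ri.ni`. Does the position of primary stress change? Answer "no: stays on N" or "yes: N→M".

Base `grak.bis.fe:.kab.mo.pig.ri` (7 syllables):
  The final syllable (7, ri) is extrametrical; the stress domain is syllables 1–6.
  Weights: 1 grak H, 2 bis H, 3 fe: H, 4 kab H, 5 mo L, 6 pig H.
  Heavy syllables in the domain: 1, 2, 3, 4, 6. The rightmost is syllable 6 (pig).
  → primary stress on syllable 6.
Suffixed `grak.bis.fe:.kab.mo.pig.ri.ni` (8 syllables):
  The final syllable (8, ni) is extrametrical; the stress domain is syllables 1–7.
  Weights: 1 grak H, 2 bis H, 3 fe: H, 4 kab H, 5 mo L, 6 pig H, 7 ri L.
  Heavy syllables in the domain: 1, 2, 3, 4, 6. The rightmost is syllable 6 (pig).
  → primary stress on syllable 6.

no: stays on 6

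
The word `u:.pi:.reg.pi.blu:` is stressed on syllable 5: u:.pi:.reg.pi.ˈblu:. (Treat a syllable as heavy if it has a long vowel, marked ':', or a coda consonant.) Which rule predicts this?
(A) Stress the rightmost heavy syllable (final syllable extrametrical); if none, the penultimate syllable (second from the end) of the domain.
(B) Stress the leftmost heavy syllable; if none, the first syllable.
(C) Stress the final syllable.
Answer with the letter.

C

Rule A → syllable 3 (observed: 5).
Rule B → syllable 1 (observed: 5).
Rule C → syllable 5 ✓.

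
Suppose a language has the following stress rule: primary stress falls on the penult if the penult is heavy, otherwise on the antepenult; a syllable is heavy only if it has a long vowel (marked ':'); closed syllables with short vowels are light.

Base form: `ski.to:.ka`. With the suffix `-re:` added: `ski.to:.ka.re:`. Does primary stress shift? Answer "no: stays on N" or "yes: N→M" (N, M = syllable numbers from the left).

Base `ski.to:.ka` (3 syllables):
  Weights: 1 ski L, 2 to: H, 3 ka L.
  The penult (syllable 2, to:) is heavy, so it takes stress.
  → primary stress on syllable 2.
Suffixed `ski.to:.ka.re:` (4 syllables):
  Weights: 2 to: H, 3 ka L, 4 re: H.
  The penult (syllable 3, ka) is light, so stress falls on the antepenult (syllable 2, to:).
  → primary stress on syllable 2.

no: stays on 2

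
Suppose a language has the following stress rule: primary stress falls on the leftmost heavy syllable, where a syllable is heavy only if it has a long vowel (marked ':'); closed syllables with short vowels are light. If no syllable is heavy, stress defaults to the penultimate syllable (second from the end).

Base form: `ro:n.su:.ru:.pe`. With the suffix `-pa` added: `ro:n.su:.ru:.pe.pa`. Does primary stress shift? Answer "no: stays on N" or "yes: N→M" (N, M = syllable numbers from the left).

Base `ro:n.su:.ru:.pe` (4 syllables):
  Weights: 1 ro:n H, 2 su: H, 3 ru: H, 4 pe L.
  Heavy syllables in the domain: 1, 2, 3. The leftmost is syllable 1 (ro:n).
  → primary stress on syllable 1.
Suffixed `ro:n.su:.ru:.pe.pa` (5 syllables):
  Weights: 1 ro:n H, 2 su: H, 3 ru: H, 4 pe L, 5 pa L.
  Heavy syllables in the domain: 1, 2, 3. The leftmost is syllable 1 (ro:n).
  → primary stress on syllable 1.

no: stays on 1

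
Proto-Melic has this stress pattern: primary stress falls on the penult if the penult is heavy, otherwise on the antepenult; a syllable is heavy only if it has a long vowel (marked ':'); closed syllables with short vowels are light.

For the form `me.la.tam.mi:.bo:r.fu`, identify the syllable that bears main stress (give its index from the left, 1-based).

Weights: 4 mi: H, 5 bo:r H, 6 fu L.
The penult (syllable 5, bo:r) is heavy, so it takes stress.
Primary stress: syllable 5 → me.la.tam.mi:.ˈbo:r.fu.

5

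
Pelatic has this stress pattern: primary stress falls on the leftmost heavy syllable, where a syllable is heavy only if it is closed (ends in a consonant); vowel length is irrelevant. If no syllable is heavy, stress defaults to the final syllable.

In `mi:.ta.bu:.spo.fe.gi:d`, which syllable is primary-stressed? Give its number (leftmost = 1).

6

Weights: 1 mi: L, 2 ta L, 3 bu: L, 4 spo L, 5 fe L, 6 gi:d H.
Heavy syllables in the domain: 6. The leftmost is syllable 6 (gi:d).
Primary stress: syllable 6 → mi:.ta.bu:.spo.fe.ˈgi:d.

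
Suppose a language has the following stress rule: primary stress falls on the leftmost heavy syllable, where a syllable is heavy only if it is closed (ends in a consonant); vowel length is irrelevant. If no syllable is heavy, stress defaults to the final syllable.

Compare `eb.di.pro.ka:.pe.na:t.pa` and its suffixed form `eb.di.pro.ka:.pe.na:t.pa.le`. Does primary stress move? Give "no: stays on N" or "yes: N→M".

no: stays on 1

Base `eb.di.pro.ka:.pe.na:t.pa` (7 syllables):
  Weights: 1 eb H, 2 di L, 3 pro L, 4 ka: L, 5 pe L, 6 na:t H, 7 pa L.
  Heavy syllables in the domain: 1, 6. The leftmost is syllable 1 (eb).
  → primary stress on syllable 1.
Suffixed `eb.di.pro.ka:.pe.na:t.pa.le` (8 syllables):
  Weights: 1 eb H, 2 di L, 3 pro L, 4 ka: L, 5 pe L, 6 na:t H, 7 pa L, 8 le L.
  Heavy syllables in the domain: 1, 6. The leftmost is syllable 1 (eb).
  → primary stress on syllable 1.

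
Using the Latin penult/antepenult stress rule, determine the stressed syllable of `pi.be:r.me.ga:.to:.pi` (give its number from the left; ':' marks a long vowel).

Classical Latin: stress the penult if heavy (long vowel or closed), else the antepenult.
Weights: 4 ga: H, 5 to: H, 6 pi L.
The penult (syllable 5, to:) is heavy, so it takes stress.
Stress on syllable 5: pi.be:r.me.ga:.ˈto:.pi.

5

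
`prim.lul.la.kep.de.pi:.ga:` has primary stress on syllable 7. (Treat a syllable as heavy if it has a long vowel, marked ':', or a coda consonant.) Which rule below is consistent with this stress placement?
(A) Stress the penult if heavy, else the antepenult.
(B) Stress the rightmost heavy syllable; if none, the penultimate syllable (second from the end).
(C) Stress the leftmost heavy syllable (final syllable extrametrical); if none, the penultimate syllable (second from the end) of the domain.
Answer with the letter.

Rule A → syllable 6 (observed: 7).
Rule B → syllable 7 ✓.
Rule C → syllable 1 (observed: 7).

B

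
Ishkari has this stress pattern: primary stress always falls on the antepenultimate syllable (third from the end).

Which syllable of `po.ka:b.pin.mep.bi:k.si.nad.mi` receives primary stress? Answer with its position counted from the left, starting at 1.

The word has 8 syllables; the antepenultimate syllable (third from the end) is syllable 6 (si).
Primary stress: syllable 6 → po.ka:b.pin.mep.bi:k.ˈsi.nad.mi.

6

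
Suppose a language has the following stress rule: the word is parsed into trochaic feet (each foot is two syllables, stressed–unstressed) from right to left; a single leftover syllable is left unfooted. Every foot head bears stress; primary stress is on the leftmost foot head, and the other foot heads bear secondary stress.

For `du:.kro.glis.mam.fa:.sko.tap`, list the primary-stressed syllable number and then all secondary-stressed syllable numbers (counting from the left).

primary 2, secondary 4, 6

Parse right to left into trochaic (ˈσσ) feet: du: (ˈkro.glis) (ˈmam.fa:) (ˈsko.tap). Syllable 1 is left unfooted.
Foot heads (stressed positions): 2, 4, 6.
End Rule Leftmost: primary stress on the leftmost head = syllable 2.
Secondary stress on 4, 6: du:.ˈkro.glis.ˌmam.fa:.ˌsko.tap.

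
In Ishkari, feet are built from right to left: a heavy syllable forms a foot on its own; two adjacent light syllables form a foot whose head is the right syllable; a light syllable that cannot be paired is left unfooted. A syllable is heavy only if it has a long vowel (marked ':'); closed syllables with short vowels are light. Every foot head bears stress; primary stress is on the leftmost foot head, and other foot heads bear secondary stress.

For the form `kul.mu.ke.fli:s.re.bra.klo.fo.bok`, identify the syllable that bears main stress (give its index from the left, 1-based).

Weights: 1 kul L, 2 mu L, 3 ke L, 4 fli:s H, 5 re L, 6 bra L, 7 klo L, 8 fo L, 9 bok L.
Parse right to left (heavy = foot alone; LL = one foot; stranded L unfooted): kul (mu.ˈke) (ˈfli:s) re (bra.ˈklo) (fo.ˈbok).
Foot heads: 3, 4, 7, 9.
Primary stress on the leftmost head = syllable 3.
Primary stress: syllable 3 → kul.mu.ˈke.fli:s.re.bra.klo.fo.bok.

3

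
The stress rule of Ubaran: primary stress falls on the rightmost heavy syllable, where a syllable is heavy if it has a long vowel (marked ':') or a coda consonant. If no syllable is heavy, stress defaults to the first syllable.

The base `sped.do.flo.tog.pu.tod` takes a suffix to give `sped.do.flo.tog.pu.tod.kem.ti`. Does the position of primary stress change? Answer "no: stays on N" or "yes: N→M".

yes: 6→7

Base `sped.do.flo.tog.pu.tod` (6 syllables):
  Weights: 1 sped H, 2 do L, 3 flo L, 4 tog H, 5 pu L, 6 tod H.
  Heavy syllables in the domain: 1, 4, 6. The rightmost is syllable 6 (tod).
  → primary stress on syllable 6.
Suffixed `sped.do.flo.tog.pu.tod.kem.ti` (8 syllables):
  Weights: 1 sped H, 2 do L, 3 flo L, 4 tog H, 5 pu L, 6 tod H, 7 kem H, 8 ti L.
  Heavy syllables in the domain: 1, 4, 6, 7. The rightmost is syllable 7 (kem).
  → primary stress on syllable 7.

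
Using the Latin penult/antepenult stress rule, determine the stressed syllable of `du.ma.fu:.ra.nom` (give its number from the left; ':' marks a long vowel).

Classical Latin: stress the penult if heavy (long vowel or closed), else the antepenult.
Weights: 3 fu: H, 4 ra L, 5 nom H.
The penult (syllable 4, ra) is light, so stress falls on the antepenult (syllable 3, fu:).
Stress on syllable 3: du.ma.ˈfu:.ra.nom.

3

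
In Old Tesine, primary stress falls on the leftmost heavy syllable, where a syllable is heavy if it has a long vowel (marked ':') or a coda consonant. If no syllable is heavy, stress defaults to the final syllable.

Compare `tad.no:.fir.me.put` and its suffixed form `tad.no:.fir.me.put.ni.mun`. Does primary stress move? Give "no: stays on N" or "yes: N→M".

no: stays on 1

Base `tad.no:.fir.me.put` (5 syllables):
  Weights: 1 tad H, 2 no: H, 3 fir H, 4 me L, 5 put H.
  Heavy syllables in the domain: 1, 2, 3, 5. The leftmost is syllable 1 (tad).
  → primary stress on syllable 1.
Suffixed `tad.no:.fir.me.put.ni.mun` (7 syllables):
  Weights: 1 tad H, 2 no: H, 3 fir H, 4 me L, 5 put H, 6 ni L, 7 mun H.
  Heavy syllables in the domain: 1, 2, 3, 5, 7. The leftmost is syllable 1 (tad).
  → primary stress on syllable 1.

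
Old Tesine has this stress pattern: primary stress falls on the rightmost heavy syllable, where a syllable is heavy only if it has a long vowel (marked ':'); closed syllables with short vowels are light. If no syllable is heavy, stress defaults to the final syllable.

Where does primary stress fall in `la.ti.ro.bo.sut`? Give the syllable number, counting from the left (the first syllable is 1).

5

Weights: 1 la L, 2 ti L, 3 ro L, 4 bo L, 5 sut L.
No heavy syllable in the domain; default to the final syllable = syllable 5.
Primary stress: syllable 5 → la.ti.ro.bo.ˈsut.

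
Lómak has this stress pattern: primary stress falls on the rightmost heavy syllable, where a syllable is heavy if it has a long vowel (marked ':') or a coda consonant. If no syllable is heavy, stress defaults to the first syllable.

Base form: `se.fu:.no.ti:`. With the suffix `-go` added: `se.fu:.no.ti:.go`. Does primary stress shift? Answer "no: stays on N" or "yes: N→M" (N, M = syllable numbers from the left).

no: stays on 4

Base `se.fu:.no.ti:` (4 syllables):
  Weights: 1 se L, 2 fu: H, 3 no L, 4 ti: H.
  Heavy syllables in the domain: 2, 4. The rightmost is syllable 4 (ti:).
  → primary stress on syllable 4.
Suffixed `se.fu:.no.ti:.go` (5 syllables):
  Weights: 1 se L, 2 fu: H, 3 no L, 4 ti: H, 5 go L.
  Heavy syllables in the domain: 2, 4. The rightmost is syllable 4 (ti:).
  → primary stress on syllable 4.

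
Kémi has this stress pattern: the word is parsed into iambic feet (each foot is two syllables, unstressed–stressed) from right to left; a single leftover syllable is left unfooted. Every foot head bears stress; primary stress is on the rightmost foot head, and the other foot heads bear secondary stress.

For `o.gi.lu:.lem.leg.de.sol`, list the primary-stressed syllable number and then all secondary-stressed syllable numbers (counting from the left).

Parse right to left into iambic (σˈσ) feet: o (gi.ˈlu:) (lem.ˈleg) (de.ˈsol). Syllable 1 is left unfooted.
Foot heads (stressed positions): 3, 5, 7.
End Rule Rightmost: primary stress on the rightmost head = syllable 7.
Secondary stress on 3, 5: o.gi.ˌlu:.lem.ˌleg.de.ˈsol.

primary 7, secondary 3, 5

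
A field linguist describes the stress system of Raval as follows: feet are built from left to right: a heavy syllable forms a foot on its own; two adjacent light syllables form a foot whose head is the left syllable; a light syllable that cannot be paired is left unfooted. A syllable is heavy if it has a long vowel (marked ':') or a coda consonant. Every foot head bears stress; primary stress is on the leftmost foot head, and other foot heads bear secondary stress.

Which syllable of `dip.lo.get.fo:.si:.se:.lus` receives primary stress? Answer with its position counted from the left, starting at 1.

1

Weights: 1 dip H, 2 lo L, 3 get H, 4 fo: H, 5 si: H, 6 se: H, 7 lus H.
Parse left to right (heavy = foot alone; LL = one foot; stranded L unfooted): (ˈdip) lo (ˈget) (ˈfo:) (ˈsi:) (ˈse:) (ˈlus).
Foot heads: 1, 3, 4, 5, 6, 7.
Primary stress on the leftmost head = syllable 1.
Primary stress: syllable 1 → ˈdip.lo.get.fo:.si:.se:.lus.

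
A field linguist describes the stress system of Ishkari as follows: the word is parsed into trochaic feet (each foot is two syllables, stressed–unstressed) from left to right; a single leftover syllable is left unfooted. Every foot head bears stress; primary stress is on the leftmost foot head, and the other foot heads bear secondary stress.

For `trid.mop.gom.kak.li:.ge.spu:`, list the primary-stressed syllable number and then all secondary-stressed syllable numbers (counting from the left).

Parse left to right into trochaic (ˈσσ) feet: (ˈtrid.mop) (ˈgom.kak) (ˈli:.ge) spu:. Syllable 7 is left unfooted.
Foot heads (stressed positions): 1, 3, 5.
End Rule Leftmost: primary stress on the leftmost head = syllable 1.
Secondary stress on 3, 5: ˈtrid.mop.ˌgom.kak.ˌli:.ge.spu:.

primary 1, secondary 3, 5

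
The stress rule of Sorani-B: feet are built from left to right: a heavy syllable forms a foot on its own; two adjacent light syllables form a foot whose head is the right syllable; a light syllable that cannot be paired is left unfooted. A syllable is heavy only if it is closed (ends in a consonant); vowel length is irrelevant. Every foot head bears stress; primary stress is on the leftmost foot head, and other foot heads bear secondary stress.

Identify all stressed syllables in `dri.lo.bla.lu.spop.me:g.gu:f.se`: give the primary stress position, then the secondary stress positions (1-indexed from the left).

primary 2, secondary 4, 5, 6, 7

Weights: 1 dri L, 2 lo L, 3 bla L, 4 lu L, 5 spop H, 6 me:g H, 7 gu:f H, 8 se L.
Parse left to right (heavy = foot alone; LL = one foot; stranded L unfooted): (dri.ˈlo) (bla.ˈlu) (ˈspop) (ˈme:g) (ˈgu:f) se.
Foot heads: 2, 4, 5, 6, 7.
Primary stress on the leftmost head = syllable 2.
Secondary stress on 4, 5, 6, 7: dri.ˈlo.bla.ˌlu.ˌspop.ˌme:g.ˌgu:f.se.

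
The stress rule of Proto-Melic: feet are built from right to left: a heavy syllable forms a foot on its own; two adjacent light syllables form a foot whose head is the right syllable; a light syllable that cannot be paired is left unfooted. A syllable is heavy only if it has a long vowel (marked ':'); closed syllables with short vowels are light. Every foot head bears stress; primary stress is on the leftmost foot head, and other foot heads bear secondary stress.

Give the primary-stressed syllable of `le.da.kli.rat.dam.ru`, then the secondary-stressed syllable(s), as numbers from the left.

primary 2, secondary 4, 6

Weights: 1 le L, 2 da L, 3 kli L, 4 rat L, 5 dam L, 6 ru L.
Parse right to left (heavy = foot alone; LL = one foot; stranded L unfooted): (le.ˈda) (kli.ˈrat) (dam.ˈru).
Foot heads: 2, 4, 6.
Primary stress on the leftmost head = syllable 2.
Secondary stress on 4, 6: le.ˈda.kli.ˌrat.dam.ˌru.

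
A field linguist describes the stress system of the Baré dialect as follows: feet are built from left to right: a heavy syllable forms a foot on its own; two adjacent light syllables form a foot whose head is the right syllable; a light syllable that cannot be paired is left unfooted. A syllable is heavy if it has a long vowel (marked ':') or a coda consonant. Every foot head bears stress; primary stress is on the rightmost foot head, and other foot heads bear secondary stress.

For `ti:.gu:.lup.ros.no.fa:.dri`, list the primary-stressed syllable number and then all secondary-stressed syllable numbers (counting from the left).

primary 6, secondary 1, 2, 3, 4

Weights: 1 ti: H, 2 gu: H, 3 lup H, 4 ros H, 5 no L, 6 fa: H, 7 dri L.
Parse left to right (heavy = foot alone; LL = one foot; stranded L unfooted): (ˈti:) (ˈgu:) (ˈlup) (ˈros) no (ˈfa:) dri.
Foot heads: 1, 2, 3, 4, 6.
Primary stress on the rightmost head = syllable 6.
Secondary stress on 1, 2, 3, 4: ˌti:.ˌgu:.ˌlup.ˌros.no.ˈfa:.dri.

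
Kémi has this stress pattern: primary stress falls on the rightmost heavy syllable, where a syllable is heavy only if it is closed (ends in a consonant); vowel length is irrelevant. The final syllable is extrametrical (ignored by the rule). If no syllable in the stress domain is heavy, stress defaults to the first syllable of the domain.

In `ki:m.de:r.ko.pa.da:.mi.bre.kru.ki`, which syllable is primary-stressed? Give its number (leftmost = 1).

2

The final syllable (9, ki) is extrametrical; the stress domain is syllables 1–8.
Weights: 1 ki:m H, 2 de:r H, 3 ko L, 4 pa L, 5 da: L, 6 mi L, 7 bre L, 8 kru L.
Heavy syllables in the domain: 1, 2. The rightmost is syllable 2 (de:r).
Primary stress: syllable 2 → ki:m.ˈde:r.ko.pa.da:.mi.bre.kru.ki.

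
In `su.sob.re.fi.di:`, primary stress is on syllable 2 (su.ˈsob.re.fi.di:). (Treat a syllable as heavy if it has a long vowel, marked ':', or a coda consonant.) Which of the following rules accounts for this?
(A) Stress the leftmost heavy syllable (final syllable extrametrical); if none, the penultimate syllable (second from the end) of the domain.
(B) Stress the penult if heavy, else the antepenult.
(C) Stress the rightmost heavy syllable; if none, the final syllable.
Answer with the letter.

Rule A → syllable 2 ✓.
Rule B → syllable 3 (observed: 2).
Rule C → syllable 5 (observed: 2).

A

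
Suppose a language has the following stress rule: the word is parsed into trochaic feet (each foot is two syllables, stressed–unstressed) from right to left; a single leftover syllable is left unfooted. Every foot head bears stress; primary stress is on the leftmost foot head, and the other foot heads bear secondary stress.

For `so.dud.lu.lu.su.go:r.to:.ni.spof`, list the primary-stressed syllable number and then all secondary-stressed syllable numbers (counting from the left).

primary 2, secondary 4, 6, 8

Parse right to left into trochaic (ˈσσ) feet: so (ˈdud.lu) (ˈlu.su) (ˈgo:r.to:) (ˈni.spof). Syllable 1 is left unfooted.
Foot heads (stressed positions): 2, 4, 6, 8.
End Rule Leftmost: primary stress on the leftmost head = syllable 2.
Secondary stress on 4, 6, 8: so.ˈdud.lu.ˌlu.su.ˌgo:r.to:.ˌni.spof.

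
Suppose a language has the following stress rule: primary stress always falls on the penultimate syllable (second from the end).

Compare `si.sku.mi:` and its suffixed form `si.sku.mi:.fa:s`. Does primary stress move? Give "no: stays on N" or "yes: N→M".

Base `si.sku.mi:` (3 syllables):
  The word has 3 syllables; the penultimate syllable (second from the end) is syllable 2 (sku).
  → primary stress on syllable 2.
Suffixed `si.sku.mi:.fa:s` (4 syllables):
  The word has 4 syllables; the penultimate syllable (second from the end) is syllable 3 (mi:).
  → primary stress on syllable 3.

yes: 2→3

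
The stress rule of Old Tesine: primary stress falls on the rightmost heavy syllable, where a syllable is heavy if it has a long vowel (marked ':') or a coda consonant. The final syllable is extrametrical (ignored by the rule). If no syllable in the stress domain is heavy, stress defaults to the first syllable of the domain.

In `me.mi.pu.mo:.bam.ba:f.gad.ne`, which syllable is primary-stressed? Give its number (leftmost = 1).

The final syllable (8, ne) is extrametrical; the stress domain is syllables 1–7.
Weights: 1 me L, 2 mi L, 3 pu L, 4 mo: H, 5 bam H, 6 ba:f H, 7 gad H.
Heavy syllables in the domain: 4, 5, 6, 7. The rightmost is syllable 7 (gad).
Primary stress: syllable 7 → me.mi.pu.mo:.bam.ba:f.ˈgad.ne.

7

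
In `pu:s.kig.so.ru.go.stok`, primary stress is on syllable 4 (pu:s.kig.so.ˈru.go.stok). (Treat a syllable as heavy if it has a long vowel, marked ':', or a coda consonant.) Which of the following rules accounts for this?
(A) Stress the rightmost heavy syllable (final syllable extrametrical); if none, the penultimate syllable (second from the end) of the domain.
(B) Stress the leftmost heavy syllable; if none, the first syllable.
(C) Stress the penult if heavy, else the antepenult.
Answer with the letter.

Rule A → syllable 2 (observed: 4).
Rule B → syllable 1 (observed: 4).
Rule C → syllable 4 ✓.

C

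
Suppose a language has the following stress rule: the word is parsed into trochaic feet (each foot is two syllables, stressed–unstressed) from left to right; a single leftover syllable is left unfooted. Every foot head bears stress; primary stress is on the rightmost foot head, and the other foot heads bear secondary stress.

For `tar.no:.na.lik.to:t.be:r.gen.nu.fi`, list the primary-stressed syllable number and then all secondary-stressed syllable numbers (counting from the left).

Parse left to right into trochaic (ˈσσ) feet: (ˈtar.no:) (ˈna.lik) (ˈto:t.be:r) (ˈgen.nu) fi. Syllable 9 is left unfooted.
Foot heads (stressed positions): 1, 3, 5, 7.
End Rule Rightmost: primary stress on the rightmost head = syllable 7.
Secondary stress on 1, 3, 5: ˌtar.no:.ˌna.lik.ˌto:t.be:r.ˈgen.nu.fi.

primary 7, secondary 1, 3, 5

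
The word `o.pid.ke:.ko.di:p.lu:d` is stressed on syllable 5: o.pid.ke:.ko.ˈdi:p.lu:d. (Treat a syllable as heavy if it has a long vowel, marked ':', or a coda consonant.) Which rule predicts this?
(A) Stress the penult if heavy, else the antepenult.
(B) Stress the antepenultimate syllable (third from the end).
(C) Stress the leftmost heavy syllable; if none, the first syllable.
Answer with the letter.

A

Rule A → syllable 5 ✓.
Rule B → syllable 4 (observed: 5).
Rule C → syllable 2 (observed: 5).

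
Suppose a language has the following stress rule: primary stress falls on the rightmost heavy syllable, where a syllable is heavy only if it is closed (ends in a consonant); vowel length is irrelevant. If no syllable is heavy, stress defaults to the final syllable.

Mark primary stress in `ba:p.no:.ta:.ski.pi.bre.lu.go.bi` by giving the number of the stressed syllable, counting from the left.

1

Weights: 1 ba:p H, 2 no: L, 3 ta: L, 4 ski L, 5 pi L, 6 bre L, 7 lu L, 8 go L, 9 bi L.
Heavy syllables in the domain: 1. The rightmost is syllable 1 (ba:p).
Primary stress: syllable 1 → ˈba:p.no:.ta:.ski.pi.bre.lu.go.bi.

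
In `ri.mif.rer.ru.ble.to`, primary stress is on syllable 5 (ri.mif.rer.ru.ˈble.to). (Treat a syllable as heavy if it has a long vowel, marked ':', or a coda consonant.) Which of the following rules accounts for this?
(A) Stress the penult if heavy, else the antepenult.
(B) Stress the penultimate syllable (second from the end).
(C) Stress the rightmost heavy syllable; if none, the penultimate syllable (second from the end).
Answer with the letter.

B

Rule A → syllable 4 (observed: 5).
Rule B → syllable 5 ✓.
Rule C → syllable 3 (observed: 5).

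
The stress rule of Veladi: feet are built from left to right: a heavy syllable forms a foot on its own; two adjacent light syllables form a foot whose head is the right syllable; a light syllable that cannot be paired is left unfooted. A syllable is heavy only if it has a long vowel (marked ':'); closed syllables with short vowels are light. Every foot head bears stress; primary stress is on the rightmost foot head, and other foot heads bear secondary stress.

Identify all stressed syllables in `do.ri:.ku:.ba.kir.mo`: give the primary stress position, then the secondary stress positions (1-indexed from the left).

primary 5, secondary 2, 3

Weights: 1 do L, 2 ri: H, 3 ku: H, 4 ba L, 5 kir L, 6 mo L.
Parse left to right (heavy = foot alone; LL = one foot; stranded L unfooted): do (ˈri:) (ˈku:) (ba.ˈkir) mo.
Foot heads: 2, 3, 5.
Primary stress on the rightmost head = syllable 5.
Secondary stress on 2, 3: do.ˌri:.ˌku:.ba.ˈkir.mo.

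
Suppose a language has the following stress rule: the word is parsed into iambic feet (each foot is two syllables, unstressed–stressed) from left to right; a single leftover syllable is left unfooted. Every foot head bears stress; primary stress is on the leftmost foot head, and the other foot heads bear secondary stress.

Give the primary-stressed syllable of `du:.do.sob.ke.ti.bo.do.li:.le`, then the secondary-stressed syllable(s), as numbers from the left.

Parse left to right into iambic (σˈσ) feet: (du:.ˈdo) (sob.ˈke) (ti.ˈbo) (do.ˈli:) le. Syllable 9 is left unfooted.
Foot heads (stressed positions): 2, 4, 6, 8.
End Rule Leftmost: primary stress on the leftmost head = syllable 2.
Secondary stress on 4, 6, 8: du:.ˈdo.sob.ˌke.ti.ˌbo.do.ˌli:.le.

primary 2, secondary 4, 6, 8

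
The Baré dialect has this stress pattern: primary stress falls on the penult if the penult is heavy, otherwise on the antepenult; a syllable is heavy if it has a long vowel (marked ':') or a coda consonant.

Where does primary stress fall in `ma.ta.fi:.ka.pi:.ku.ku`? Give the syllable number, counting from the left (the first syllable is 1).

Weights: 5 pi: H, 6 ku L, 7 ku L.
The penult (syllable 6, ku) is light, so stress falls on the antepenult (syllable 5, pi:).
Primary stress: syllable 5 → ma.ta.fi:.ka.ˈpi:.ku.ku.

5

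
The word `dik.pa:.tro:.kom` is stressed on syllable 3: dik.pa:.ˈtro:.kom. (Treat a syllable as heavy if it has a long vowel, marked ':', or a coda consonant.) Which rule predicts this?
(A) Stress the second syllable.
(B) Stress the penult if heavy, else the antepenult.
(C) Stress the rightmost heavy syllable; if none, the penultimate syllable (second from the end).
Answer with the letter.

B

Rule A → syllable 2 (observed: 3).
Rule B → syllable 3 ✓.
Rule C → syllable 4 (observed: 3).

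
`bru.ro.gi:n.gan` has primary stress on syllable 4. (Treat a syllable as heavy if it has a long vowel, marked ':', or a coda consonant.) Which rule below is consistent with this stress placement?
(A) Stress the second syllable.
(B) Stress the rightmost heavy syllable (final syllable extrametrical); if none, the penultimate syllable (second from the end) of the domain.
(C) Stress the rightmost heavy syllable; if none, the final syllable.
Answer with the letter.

C

Rule A → syllable 2 (observed: 4).
Rule B → syllable 3 (observed: 4).
Rule C → syllable 4 ✓.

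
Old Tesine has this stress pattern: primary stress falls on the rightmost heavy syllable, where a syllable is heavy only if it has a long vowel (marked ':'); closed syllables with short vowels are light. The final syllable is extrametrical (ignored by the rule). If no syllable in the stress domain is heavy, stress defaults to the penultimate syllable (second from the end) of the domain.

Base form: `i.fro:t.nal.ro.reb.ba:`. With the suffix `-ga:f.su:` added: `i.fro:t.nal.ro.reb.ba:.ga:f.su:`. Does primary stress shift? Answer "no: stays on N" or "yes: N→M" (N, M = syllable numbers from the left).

yes: 2→7

Base `i.fro:t.nal.ro.reb.ba:` (6 syllables):
  The final syllable (6, ba:) is extrametrical; the stress domain is syllables 1–5.
  Weights: 1 i L, 2 fro:t H, 3 nal L, 4 ro L, 5 reb L.
  Heavy syllables in the domain: 2. The rightmost is syllable 2 (fro:t).
  → primary stress on syllable 2.
Suffixed `i.fro:t.nal.ro.reb.ba:.ga:f.su:` (8 syllables):
  The final syllable (8, su:) is extrametrical; the stress domain is syllables 1–7.
  Weights: 1 i L, 2 fro:t H, 3 nal L, 4 ro L, 5 reb L, 6 ba: H, 7 ga:f H.
  Heavy syllables in the domain: 2, 6, 7. The rightmost is syllable 7 (ga:f).
  → primary stress on syllable 7.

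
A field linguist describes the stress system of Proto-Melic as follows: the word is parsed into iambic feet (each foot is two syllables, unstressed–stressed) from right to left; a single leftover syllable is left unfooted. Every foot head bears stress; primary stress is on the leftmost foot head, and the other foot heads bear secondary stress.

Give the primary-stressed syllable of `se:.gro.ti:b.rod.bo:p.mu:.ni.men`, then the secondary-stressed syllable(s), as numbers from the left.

primary 2, secondary 4, 6, 8

Parse right to left into iambic (σˈσ) feet: (se:.ˈgro) (ti:b.ˈrod) (bo:p.ˈmu:) (ni.ˈmen).
Foot heads (stressed positions): 2, 4, 6, 8.
End Rule Leftmost: primary stress on the leftmost head = syllable 2.
Secondary stress on 4, 6, 8: se:.ˈgro.ti:b.ˌrod.bo:p.ˌmu:.ni.ˌmen.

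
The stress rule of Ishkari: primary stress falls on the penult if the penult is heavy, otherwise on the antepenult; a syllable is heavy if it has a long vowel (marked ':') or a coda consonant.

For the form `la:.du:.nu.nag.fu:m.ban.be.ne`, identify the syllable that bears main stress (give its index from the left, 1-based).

Weights: 6 ban H, 7 be L, 8 ne L.
The penult (syllable 7, be) is light, so stress falls on the antepenult (syllable 6, ban).
Primary stress: syllable 6 → la:.du:.nu.nag.fu:m.ˈban.be.ne.

6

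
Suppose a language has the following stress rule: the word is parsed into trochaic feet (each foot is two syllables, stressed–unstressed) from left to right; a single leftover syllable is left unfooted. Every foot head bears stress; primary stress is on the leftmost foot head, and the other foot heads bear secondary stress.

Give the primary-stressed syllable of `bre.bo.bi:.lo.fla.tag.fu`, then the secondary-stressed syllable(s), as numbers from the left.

Parse left to right into trochaic (ˈσσ) feet: (ˈbre.bo) (ˈbi:.lo) (ˈfla.tag) fu. Syllable 7 is left unfooted.
Foot heads (stressed positions): 1, 3, 5.
End Rule Leftmost: primary stress on the leftmost head = syllable 1.
Secondary stress on 3, 5: ˈbre.bo.ˌbi:.lo.ˌfla.tag.fu.

primary 1, secondary 3, 5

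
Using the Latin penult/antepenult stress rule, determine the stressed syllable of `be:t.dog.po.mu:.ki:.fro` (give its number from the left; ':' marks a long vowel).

Classical Latin: stress the penult if heavy (long vowel or closed), else the antepenult.
Weights: 4 mu: H, 5 ki: H, 6 fro L.
The penult (syllable 5, ki:) is heavy, so it takes stress.
Stress on syllable 5: be:t.dog.po.mu:.ˈki:.fro.

5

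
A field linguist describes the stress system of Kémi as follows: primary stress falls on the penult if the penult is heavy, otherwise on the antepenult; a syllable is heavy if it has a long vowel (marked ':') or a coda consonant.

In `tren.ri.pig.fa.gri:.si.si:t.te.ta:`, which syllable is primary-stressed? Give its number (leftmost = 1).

Weights: 7 si:t H, 8 te L, 9 ta: H.
The penult (syllable 8, te) is light, so stress falls on the antepenult (syllable 7, si:t).
Primary stress: syllable 7 → tren.ri.pig.fa.gri:.si.ˈsi:t.te.ta:.

7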